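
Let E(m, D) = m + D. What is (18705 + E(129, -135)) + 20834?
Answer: 39533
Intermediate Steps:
E(m, D) = D + m
(18705 + E(129, -135)) + 20834 = (18705 + (-135 + 129)) + 20834 = (18705 - 6) + 20834 = 18699 + 20834 = 39533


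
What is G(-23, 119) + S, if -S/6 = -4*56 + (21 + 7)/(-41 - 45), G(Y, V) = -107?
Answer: 53275/43 ≈ 1239.0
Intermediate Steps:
S = 57876/43 (S = -6*(-4*56 + (21 + 7)/(-41 - 45)) = -6*(-224 + 28/(-86)) = -6*(-224 + 28*(-1/86)) = -6*(-224 - 14/43) = -6*(-9646/43) = 57876/43 ≈ 1346.0)
G(-23, 119) + S = -107 + 57876/43 = 53275/43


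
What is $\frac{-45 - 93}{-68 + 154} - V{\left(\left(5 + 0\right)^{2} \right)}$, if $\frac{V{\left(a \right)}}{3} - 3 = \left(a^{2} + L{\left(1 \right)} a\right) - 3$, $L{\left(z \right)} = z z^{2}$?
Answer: $- \frac{83919}{43} \approx -1951.6$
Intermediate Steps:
$L{\left(z \right)} = z^{3}$
$V{\left(a \right)} = 3 a + 3 a^{2}$ ($V{\left(a \right)} = 9 + 3 \left(\left(a^{2} + 1^{3} a\right) - 3\right) = 9 + 3 \left(\left(a^{2} + 1 a\right) - 3\right) = 9 + 3 \left(\left(a^{2} + a\right) - 3\right) = 9 + 3 \left(\left(a + a^{2}\right) - 3\right) = 9 + 3 \left(-3 + a + a^{2}\right) = 9 + \left(-9 + 3 a + 3 a^{2}\right) = 3 a + 3 a^{2}$)
$\frac{-45 - 93}{-68 + 154} - V{\left(\left(5 + 0\right)^{2} \right)} = \frac{-45 - 93}{-68 + 154} - 3 \left(5 + 0\right)^{2} \left(1 + \left(5 + 0\right)^{2}\right) = - \frac{138}{86} - 3 \cdot 5^{2} \left(1 + 5^{2}\right) = \left(-138\right) \frac{1}{86} - 3 \cdot 25 \left(1 + 25\right) = - \frac{69}{43} - 3 \cdot 25 \cdot 26 = - \frac{69}{43} - 1950 = - \frac{83919}{43}$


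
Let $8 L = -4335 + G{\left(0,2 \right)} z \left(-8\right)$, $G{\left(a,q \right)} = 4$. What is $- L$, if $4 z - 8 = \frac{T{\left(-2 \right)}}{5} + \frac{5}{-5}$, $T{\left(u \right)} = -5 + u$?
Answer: $\frac{21899}{40} \approx 547.47$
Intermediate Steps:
$z = \frac{7}{5}$ ($z = 2 + \frac{\frac{-5 - 2}{5} + \frac{5}{-5}}{4} = 2 + \frac{\left(-7\right) \frac{1}{5} + 5 \left(- \frac{1}{5}\right)}{4} = 2 + \frac{- \frac{7}{5} - 1}{4} = 2 + \frac{1}{4} \left(- \frac{12}{5}\right) = 2 - \frac{3}{5} = \frac{7}{5} \approx 1.4$)
$L = - \frac{21899}{40}$ ($L = \frac{-4335 + 4 \cdot \frac{7}{5} \left(-8\right)}{8} = \frac{-4335 + \frac{28}{5} \left(-8\right)}{8} = \frac{-4335 - \frac{224}{5}}{8} = \frac{1}{8} \left(- \frac{21899}{5}\right) = - \frac{21899}{40} \approx -547.47$)
$- L = \left(-1\right) \left(- \frac{21899}{40}\right) = \frac{21899}{40}$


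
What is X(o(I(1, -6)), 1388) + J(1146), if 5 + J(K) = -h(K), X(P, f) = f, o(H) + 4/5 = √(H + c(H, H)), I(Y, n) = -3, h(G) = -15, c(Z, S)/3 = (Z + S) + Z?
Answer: 1398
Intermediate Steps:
c(Z, S) = 3*S + 6*Z (c(Z, S) = 3*((Z + S) + Z) = 3*((S + Z) + Z) = 3*(S + 2*Z) = 3*S + 6*Z)
o(H) = -⅘ + √10*√H (o(H) = -⅘ + √(H + (3*H + 6*H)) = -⅘ + √(H + 9*H) = -⅘ + √(10*H) = -⅘ + √10*√H)
J(K) = 10 (J(K) = -5 - 1*(-15) = -5 + 15 = 10)
X(o(I(1, -6)), 1388) + J(1146) = 1388 + 10 = 1398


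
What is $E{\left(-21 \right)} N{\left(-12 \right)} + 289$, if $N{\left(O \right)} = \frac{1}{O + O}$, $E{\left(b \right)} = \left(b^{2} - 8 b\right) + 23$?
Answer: $\frac{788}{3} \approx 262.67$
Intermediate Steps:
$E{\left(b \right)} = 23 + b^{2} - 8 b$
$N{\left(O \right)} = \frac{1}{2 O}$
$E{\left(-21 \right)} N{\left(-12 \right)} + 289 = \left(23 + \left(-21\right)^{2} - -168\right) \frac{1}{2 \left(-12\right)} + 289 = \left(23 + 441 + 168\right) \frac{1}{2} \left(- \frac{1}{12}\right) + 289 = 632 \left(- \frac{1}{24}\right) + 289 = - \frac{79}{3} + 289 = \frac{788}{3}$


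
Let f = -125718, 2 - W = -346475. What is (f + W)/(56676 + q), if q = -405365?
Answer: -20069/31699 ≈ -0.63311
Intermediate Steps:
W = 346477 (W = 2 - 1*(-346475) = 2 + 346475 = 346477)
(f + W)/(56676 + q) = (-125718 + 346477)/(56676 - 405365) = 220759/(-348689) = 220759*(-1/348689) = -20069/31699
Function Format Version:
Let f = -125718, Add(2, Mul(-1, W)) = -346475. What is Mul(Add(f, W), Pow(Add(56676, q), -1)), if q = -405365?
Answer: Rational(-20069, 31699) ≈ -0.63311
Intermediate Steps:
W = 346477 (W = Add(2, Mul(-1, -346475)) = Add(2, 346475) = 346477)
Mul(Add(f, W), Pow(Add(56676, q), -1)) = Mul(Add(-125718, 346477), Pow(Add(56676, -405365), -1)) = Mul(220759, Pow(-348689, -1)) = Mul(220759, Rational(-1, 348689)) = Rational(-20069, 31699)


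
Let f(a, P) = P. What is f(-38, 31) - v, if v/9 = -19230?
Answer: 173101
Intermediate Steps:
v = -173070 (v = 9*(-19230) = -173070)
f(-38, 31) - v = 31 - 1*(-173070) = 31 + 173070 = 173101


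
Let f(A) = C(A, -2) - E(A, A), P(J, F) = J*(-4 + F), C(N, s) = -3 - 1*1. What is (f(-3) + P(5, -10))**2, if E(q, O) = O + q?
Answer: 4624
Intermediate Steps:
C(N, s) = -4 (C(N, s) = -3 - 1 = -4)
f(A) = -4 - 2*A (f(A) = -4 - (A + A) = -4 - 2*A)
(f(-3) + P(5, -10))**2 = ((-4 - 2*(-3)) + 5*(-4 - 10))**2 = ((-4 + 6) + 5*(-14))**2 = (2 - 70)**2 = (-68)**2 = 4624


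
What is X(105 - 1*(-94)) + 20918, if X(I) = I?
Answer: 21117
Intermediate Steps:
X(105 - 1*(-94)) + 20918 = (105 - 1*(-94)) + 20918 = (105 + 94) + 20918 = 199 + 20918 = 21117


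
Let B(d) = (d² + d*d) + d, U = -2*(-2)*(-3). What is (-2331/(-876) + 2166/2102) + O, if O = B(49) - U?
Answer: 1493548659/306892 ≈ 4866.7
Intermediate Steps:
U = -12 (U = 4*(-3) = -12)
B(d) = d + 2*d² (B(d) = (d² + d²) + d = 2*d² + d = d + 2*d²)
O = 4863 (O = 49*(1 + 2*49) - 1*(-12) = 49*(1 + 98) + 12 = 49*99 + 12 = 4851 + 12 = 4863)
(-2331/(-876) + 2166/2102) + O = (-2331/(-876) + 2166/2102) + 4863 = (-2331*(-1/876) + 2166*(1/2102)) + 4863 = (777/292 + 1083/1051) + 4863 = 1132863/306892 + 4863 = 1493548659/306892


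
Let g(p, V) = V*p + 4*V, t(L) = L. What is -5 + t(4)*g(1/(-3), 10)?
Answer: 425/3 ≈ 141.67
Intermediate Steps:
g(p, V) = 4*V + V*p
-5 + t(4)*g(1/(-3), 10) = -5 + 4*(10*(4 + 1/(-3))) = -5 + 4*(10*(4 - ⅓)) = -5 + 4*(10*(11/3)) = -5 + 4*(110/3) = -5 + 440/3 = 425/3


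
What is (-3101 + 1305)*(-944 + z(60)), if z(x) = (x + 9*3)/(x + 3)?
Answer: 35551820/21 ≈ 1.6929e+6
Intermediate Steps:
z(x) = (27 + x)/(3 + x) (z(x) = (x + 27)/(3 + x) = (27 + x)/(3 + x))
(-3101 + 1305)*(-944 + z(60)) = (-3101 + 1305)*(-944 + (27 + 60)/(3 + 60)) = -1796*(-944 + 87/63) = -1796*(-944 + (1/63)*87) = -1796*(-944 + 29/21) = -1796*(-19795/21) = 35551820/21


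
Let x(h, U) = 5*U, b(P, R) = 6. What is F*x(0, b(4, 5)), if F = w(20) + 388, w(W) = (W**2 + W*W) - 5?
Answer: 35490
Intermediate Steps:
w(W) = -5 + 2*W**2 (w(W) = (W**2 + W**2) - 5 = 2*W**2 - 5 = -5 + 2*W**2)
F = 1183 (F = (-5 + 2*20**2) + 388 = (-5 + 2*400) + 388 = (-5 + 800) + 388 = 795 + 388 = 1183)
F*x(0, b(4, 5)) = 1183*(5*6) = 1183*30 = 35490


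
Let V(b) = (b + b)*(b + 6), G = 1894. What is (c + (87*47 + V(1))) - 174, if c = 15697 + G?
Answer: 21520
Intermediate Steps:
c = 17591 (c = 15697 + 1894 = 17591)
V(b) = 2*b*(6 + b) (V(b) = (2*b)*(6 + b) = 2*b*(6 + b))
(c + (87*47 + V(1))) - 174 = (17591 + (87*47 + 2*1*(6 + 1))) - 174 = (17591 + (4089 + 2*1*7)) - 174 = (17591 + (4089 + 14)) - 174 = (17591 + 4103) - 174 = 21694 - 174 = 21520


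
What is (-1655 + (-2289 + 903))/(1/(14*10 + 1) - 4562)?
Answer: 428781/643241 ≈ 0.66659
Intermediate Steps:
(-1655 + (-2289 + 903))/(1/(14*10 + 1) - 4562) = (-1655 - 1386)/(1/(140 + 1) - 4562) = -3041/(1/141 - 4562) = -3041/(-643241/141) = -3041*(-141/643241) = 428781/643241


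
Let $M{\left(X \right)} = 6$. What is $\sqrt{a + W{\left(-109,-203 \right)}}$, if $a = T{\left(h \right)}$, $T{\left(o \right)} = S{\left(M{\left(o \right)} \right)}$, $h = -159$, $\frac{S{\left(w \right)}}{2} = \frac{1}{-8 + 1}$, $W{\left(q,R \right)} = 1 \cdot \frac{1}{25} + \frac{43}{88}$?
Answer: $\frac{\sqrt{576114}}{1540} \approx 0.49287$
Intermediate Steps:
$W{\left(q,R \right)} = \frac{1163}{2200}$ ($W{\left(q,R \right)} = 1 \cdot \frac{1}{25} + 43 \cdot \frac{1}{88} = \frac{1}{25} + \frac{43}{88} = \frac{1163}{2200}$)
$S{\left(w \right)} = - \frac{2}{7}$ ($S{\left(w \right)} = \frac{2}{-8 + 1} = \frac{2}{-7} = 2 \left(- \frac{1}{7}\right) = - \frac{2}{7}$)
$T{\left(o \right)} = - \frac{2}{7}$
$a = - \frac{2}{7} \approx -0.28571$
$\sqrt{a + W{\left(-109,-203 \right)}} = \sqrt{- \frac{2}{7} + \frac{1163}{2200}} = \sqrt{\frac{3741}{15400}} = \frac{\sqrt{576114}}{1540}$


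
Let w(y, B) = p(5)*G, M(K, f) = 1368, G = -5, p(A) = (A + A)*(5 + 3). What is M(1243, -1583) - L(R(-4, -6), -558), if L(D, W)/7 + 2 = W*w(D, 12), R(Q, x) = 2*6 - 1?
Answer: -1561018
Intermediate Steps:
p(A) = 16*A (p(A) = (2*A)*8 = 16*A)
R(Q, x) = 11 (R(Q, x) = 12 - 1 = 11)
w(y, B) = -400 (w(y, B) = (16*5)*(-5) = 80*(-5) = -400)
L(D, W) = -14 - 2800*W (L(D, W) = -14 + 7*(W*(-400)) = -14 + 7*(-400*W) = -14 - 2800*W)
M(1243, -1583) - L(R(-4, -6), -558) = 1368 - (-14 - 2800*(-558)) = 1368 - (-14 + 1562400) = 1368 - 1*1562386 = 1368 - 1562386 = -1561018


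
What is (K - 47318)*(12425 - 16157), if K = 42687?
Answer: 17282892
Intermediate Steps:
(K - 47318)*(12425 - 16157) = (42687 - 47318)*(12425 - 16157) = -4631*(-3732) = 17282892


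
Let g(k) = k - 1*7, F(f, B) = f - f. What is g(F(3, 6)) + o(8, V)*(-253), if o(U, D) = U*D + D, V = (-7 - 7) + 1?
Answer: 29594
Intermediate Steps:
V = -13 (V = -14 + 1 = -13)
o(U, D) = D + D*U (o(U, D) = D*U + D = D + D*U)
F(f, B) = 0
g(k) = -7 + k (g(k) = k - 7 = -7 + k)
g(F(3, 6)) + o(8, V)*(-253) = (-7 + 0) - 13*(1 + 8)*(-253) = -7 - 13*9*(-253) = -7 - 117*(-253) = -7 + 29601 = 29594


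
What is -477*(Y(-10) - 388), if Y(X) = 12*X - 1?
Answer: 242793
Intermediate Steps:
Y(X) = -1 + 12*X
-477*(Y(-10) - 388) = -477*((-1 + 12*(-10)) - 388) = -477*((-1 - 120) - 388) = -477*(-121 - 388) = -477*(-509) = 242793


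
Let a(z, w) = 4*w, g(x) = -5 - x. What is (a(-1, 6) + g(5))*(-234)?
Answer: -3276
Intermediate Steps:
(a(-1, 6) + g(5))*(-234) = (4*6 + (-5 - 1*5))*(-234) = (24 + (-5 - 5))*(-234) = (24 - 10)*(-234) = 14*(-234) = -3276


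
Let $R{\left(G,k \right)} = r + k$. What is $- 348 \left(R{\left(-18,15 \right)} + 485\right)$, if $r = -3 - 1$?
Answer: $-172608$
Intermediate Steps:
$r = -4$ ($r = -3 - 1 = -4$)
$R{\left(G,k \right)} = -4 + k$
$- 348 \left(R{\left(-18,15 \right)} + 485\right) = - 348 \left(\left(-4 + 15\right) + 485\right) = - 348 \left(11 + 485\right) = \left(-348\right) 496 = -172608$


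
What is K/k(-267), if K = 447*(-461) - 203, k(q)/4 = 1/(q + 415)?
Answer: -7631990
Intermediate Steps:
k(q) = 4/(415 + q) (k(q) = 4/(q + 415) = 4/(415 + q))
K = -206270 (K = -206067 - 203 = -206270)
K/k(-267) = -206270/(4/(415 - 267)) = -206270/(4/148) = -206270/(4*(1/148)) = -206270/1/37 = -206270*37 = -7631990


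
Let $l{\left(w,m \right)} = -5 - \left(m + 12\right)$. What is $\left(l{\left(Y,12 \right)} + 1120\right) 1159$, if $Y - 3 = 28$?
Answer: $1264469$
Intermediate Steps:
$Y = 31$ ($Y = 3 + 28 = 31$)
$l{\left(w,m \right)} = -17 - m$ ($l{\left(w,m \right)} = -5 - \left(12 + m\right) = -17 - m$)
$\left(l{\left(Y,12 \right)} + 1120\right) 1159 = \left(\left(-17 - 12\right) + 1120\right) 1159 = \left(-29 + 1120\right) 1159 = 1091 \cdot 1159 = 1264469$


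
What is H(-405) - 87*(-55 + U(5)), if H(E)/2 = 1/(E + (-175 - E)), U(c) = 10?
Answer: 685123/175 ≈ 3915.0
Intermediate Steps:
H(E) = -2/175 (H(E) = 2/(E + (-175 - E)) = 2/(-175) = 2*(-1/175) = -2/175)
H(-405) - 87*(-55 + U(5)) = -2/175 - 87*(-55 + 10) = -2/175 - 87*(-45) = -2/175 - 1*(-3915) = -2/175 + 3915 = 685123/175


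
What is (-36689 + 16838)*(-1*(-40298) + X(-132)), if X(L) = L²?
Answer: -1145839422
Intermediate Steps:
(-36689 + 16838)*(-1*(-40298) + X(-132)) = (-36689 + 16838)*(-1*(-40298) + (-132)²) = -19851*(40298 + 17424) = -19851*57722 = -1145839422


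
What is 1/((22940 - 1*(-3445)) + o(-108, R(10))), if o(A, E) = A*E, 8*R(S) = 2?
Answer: 1/26358 ≈ 3.7939e-5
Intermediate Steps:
R(S) = ¼ (R(S) = (⅛)*2 = ¼)
1/((22940 - 1*(-3445)) + o(-108, R(10))) = 1/((22940 - 1*(-3445)) - 108*¼) = 1/((22940 + 3445) - 27) = 1/(26385 - 27) = 1/26358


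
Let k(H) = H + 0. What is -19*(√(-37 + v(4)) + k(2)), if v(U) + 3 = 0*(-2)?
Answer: -38 - 38*I*√10 ≈ -38.0 - 120.17*I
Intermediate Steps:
v(U) = -3 (v(U) = -3 + 0*(-2) = -3 + 0 = -3)
k(H) = H
-19*(√(-37 + v(4)) + k(2)) = -19*(√(-37 - 3) + 2) = -19*(√(-40) + 2) = -19*(2*I*√10 + 2) = -19*(2 + 2*I*√10) = -38 - 38*I*√10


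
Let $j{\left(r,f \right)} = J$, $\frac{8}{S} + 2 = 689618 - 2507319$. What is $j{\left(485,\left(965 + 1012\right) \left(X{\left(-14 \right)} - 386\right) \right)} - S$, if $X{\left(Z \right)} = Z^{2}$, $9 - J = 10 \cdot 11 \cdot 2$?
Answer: $- \frac{383535325}{1817703} \approx -211.0$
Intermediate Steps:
$S = - \frac{8}{1817703}$ ($S = \frac{8}{-2 + \left(689618 - 2507319\right)} = \frac{8}{-2 - 1817701} = \frac{8}{-1817703} = 8 \left(- \frac{1}{1817703}\right) = - \frac{8}{1817703} \approx -4.4012 \cdot 10^{-6}$)
$J = -211$ ($J = 9 - 10 \cdot 11 \cdot 2 = 9 - 110 \cdot 2 = 9 - 220 = -211$)
$j{\left(r,f \right)} = -211$
$j{\left(485,\left(965 + 1012\right) \left(X{\left(-14 \right)} - 386\right) \right)} - S = -211 - - \frac{8}{1817703} = -211 + \frac{8}{1817703} = - \frac{383535325}{1817703}$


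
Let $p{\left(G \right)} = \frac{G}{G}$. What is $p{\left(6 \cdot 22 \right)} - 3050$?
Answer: $-3049$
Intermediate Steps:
$p{\left(G \right)} = 1$
$p{\left(6 \cdot 22 \right)} - 3050 = 1 - 3050 = -3049$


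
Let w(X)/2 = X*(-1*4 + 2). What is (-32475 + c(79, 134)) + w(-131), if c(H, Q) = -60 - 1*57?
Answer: -32068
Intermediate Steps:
w(X) = -4*X (w(X) = 2*(X*(-1*4 + 2)) = 2*(X*(-4 + 2)) = 2*(X*(-2)) = 2*(-2*X) = -4*X)
c(H, Q) = -117 (c(H, Q) = -60 - 57 = -117)
(-32475 + c(79, 134)) + w(-131) = (-32475 - 117) - 4*(-131) = -32592 + 524 = -32068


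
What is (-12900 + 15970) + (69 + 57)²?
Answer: 18946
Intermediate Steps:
(-12900 + 15970) + (69 + 57)² = 3070 + 126² = 3070 + 15876 = 18946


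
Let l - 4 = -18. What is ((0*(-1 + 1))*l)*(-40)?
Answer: 0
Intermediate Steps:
l = -14 (l = 4 - 18 = -14)
((0*(-1 + 1))*l)*(-40) = ((0*(-1 + 1))*(-14))*(-40) = ((0*0)*(-14))*(-40) = (0*(-14))*(-40) = 0*(-40) = 0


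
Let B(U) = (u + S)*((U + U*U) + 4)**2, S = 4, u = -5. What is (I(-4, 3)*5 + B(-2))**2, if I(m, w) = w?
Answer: 441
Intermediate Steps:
B(U) = -(4 + U + U**2)**2 (B(U) = (-5 + 4)*((U + U*U) + 4)**2 = -((U + U**2) + 4)**2 = -(4 + U + U**2)**2)
(I(-4, 3)*5 + B(-2))**2 = (3*5 - (4 - 2 + (-2)**2)**2)**2 = (15 - (4 - 2 + 4)**2)**2 = (15 - 1*6**2)**2 = (15 - 1*36)**2 = (15 - 36)**2 = (-21)**2 = 441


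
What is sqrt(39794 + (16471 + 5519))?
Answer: 2*sqrt(15446) ≈ 248.56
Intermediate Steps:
sqrt(39794 + (16471 + 5519)) = sqrt(39794 + 21990) = sqrt(61784) = 2*sqrt(15446)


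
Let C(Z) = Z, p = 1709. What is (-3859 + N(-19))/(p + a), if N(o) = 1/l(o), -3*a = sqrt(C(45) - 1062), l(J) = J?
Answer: -62653649/27747543 - 36661*I*sqrt(113)/27747543 ≈ -2.258 - 0.014045*I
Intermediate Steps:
a = -I*sqrt(113) (a = -sqrt(45 - 1062)/3 = -I*sqrt(113) ≈ -10.63*I)
N(o) = 1/o
(-3859 + N(-19))/(p + a) = (-3859 + 1/(-19))/(1709 - I*sqrt(113)) = (-3859 - 1/19)/(1709 - I*sqrt(113)) = -73322/(19*(1709 - I*sqrt(113)))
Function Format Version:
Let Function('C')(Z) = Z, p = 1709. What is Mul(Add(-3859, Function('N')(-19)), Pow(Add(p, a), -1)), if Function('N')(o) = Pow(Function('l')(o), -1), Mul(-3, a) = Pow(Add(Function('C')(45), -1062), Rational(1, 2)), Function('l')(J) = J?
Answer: Add(Rational(-62653649, 27747543), Mul(Rational(-36661, 27747543), I, Pow(113, Rational(1, 2)))) ≈ Add(-2.2580, Mul(-0.014045, I))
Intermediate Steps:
a = Mul(-1, I, Pow(113, Rational(1, 2))) (a = Mul(Rational(-1, 3), Pow(Add(45, -1062), Rational(1, 2))) = Mul(Rational(-1, 3), Pow(-1017, Rational(1, 2))) = Mul(Rational(-1, 3), Mul(3, I, Pow(113, Rational(1, 2)))) = Mul(-1, I, Pow(113, Rational(1, 2))) ≈ Mul(-10.630, I))
Function('N')(o) = Pow(o, -1)
Mul(Add(-3859, Function('N')(-19)), Pow(Add(p, a), -1)) = Mul(Add(-3859, Pow(-19, -1)), Pow(Add(1709, Mul(-1, I, Pow(113, Rational(1, 2)))), -1)) = Mul(Add(-3859, Rational(-1, 19)), Pow(Add(1709, Mul(-1, I, Pow(113, Rational(1, 2)))), -1)) = Mul(Rational(-73322, 19), Pow(Add(1709, Mul(-1, I, Pow(113, Rational(1, 2)))), -1))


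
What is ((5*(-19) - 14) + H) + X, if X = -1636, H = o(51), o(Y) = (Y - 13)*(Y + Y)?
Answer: 2131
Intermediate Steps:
o(Y) = 2*Y*(-13 + Y) (o(Y) = (-13 + Y)*(2*Y) = 2*Y*(-13 + Y))
H = 3876 (H = 2*51*(-13 + 51) = 2*51*38 = 3876)
((5*(-19) - 14) + H) + X = ((5*(-19) - 14) + 3876) - 1636 = ((-95 - 14) + 3876) - 1636 = (-109 + 3876) - 1636 = 3767 - 1636 = 2131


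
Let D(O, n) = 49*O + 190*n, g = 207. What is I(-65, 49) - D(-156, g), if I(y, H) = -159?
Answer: -31845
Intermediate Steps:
I(-65, 49) - D(-156, g) = -159 - (49*(-156) + 190*207) = -159 - (-7644 + 39330) = -159 - 1*31686 = -159 - 31686 = -31845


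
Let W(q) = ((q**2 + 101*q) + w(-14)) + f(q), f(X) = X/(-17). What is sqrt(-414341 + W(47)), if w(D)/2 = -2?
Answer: 14*I*sqrt(600695)/17 ≈ 638.27*I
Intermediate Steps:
f(X) = -X/17 (f(X) = X*(-1/17) = -X/17)
w(D) = -4 (w(D) = 2*(-2) = -4)
W(q) = -4 + q**2 + 1716*q/17 (W(q) = ((q**2 + 101*q) - 4) - q/17 = (-4 + q**2 + 101*q) - q/17 = -4 + q**2 + 1716*q/17)
sqrt(-414341 + W(47)) = sqrt(-414341 + (-4 + 47**2 + (1716/17)*47)) = sqrt(-414341 + (-4 + 2209 + 80652/17)) = sqrt(-414341 + 118137/17) = sqrt(-6925660/17) = 14*I*sqrt(600695)/17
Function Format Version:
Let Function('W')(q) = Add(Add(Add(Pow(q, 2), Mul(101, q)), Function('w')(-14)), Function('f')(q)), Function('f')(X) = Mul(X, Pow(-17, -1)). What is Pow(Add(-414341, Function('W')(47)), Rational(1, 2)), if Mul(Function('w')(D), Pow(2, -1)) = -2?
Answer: Mul(Rational(14, 17), I, Pow(600695, Rational(1, 2))) ≈ Mul(638.27, I)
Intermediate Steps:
Function('f')(X) = Mul(Rational(-1, 17), X) (Function('f')(X) = Mul(X, Rational(-1, 17)) = Mul(Rational(-1, 17), X))
Function('w')(D) = -4 (Function('w')(D) = Mul(2, -2) = -4)
Function('W')(q) = Add(-4, Pow(q, 2), Mul(Rational(1716, 17), q)) (Function('W')(q) = Add(Add(Add(Pow(q, 2), Mul(101, q)), -4), Mul(Rational(-1, 17), q)) = Add(Add(-4, Pow(q, 2), Mul(101, q)), Mul(Rational(-1, 17), q)) = Add(-4, Pow(q, 2), Mul(Rational(1716, 17), q)))
Pow(Add(-414341, Function('W')(47)), Rational(1, 2)) = Pow(Add(-414341, Add(-4, Pow(47, 2), Mul(Rational(1716, 17), 47))), Rational(1, 2)) = Pow(Add(-414341, Add(-4, 2209, Rational(80652, 17))), Rational(1, 2)) = Pow(Add(-414341, Rational(118137, 17)), Rational(1, 2)) = Pow(Rational(-6925660, 17), Rational(1, 2)) = Mul(Rational(14, 17), I, Pow(600695, Rational(1, 2)))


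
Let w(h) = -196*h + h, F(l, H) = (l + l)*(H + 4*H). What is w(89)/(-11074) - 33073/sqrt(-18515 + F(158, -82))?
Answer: 17355/11074 + 33073*I*sqrt(5923)/29615 ≈ 1.5672 + 85.947*I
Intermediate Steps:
F(l, H) = 10*H*l (F(l, H) = (2*l)*(5*H) = 10*H*l)
w(h) = -195*h
w(89)/(-11074) - 33073/sqrt(-18515 + F(158, -82)) = -195*89/(-11074) - 33073/sqrt(-18515 + 10*(-82)*158) = -17355*(-1/11074) - 33073/sqrt(-18515 - 129560) = 17355/11074 - 33073*(-I*sqrt(5923)/29615) = 17355/11074 - (-33073)*I*sqrt(5923)/29615 = 17355/11074 + 33073*I*sqrt(5923)/29615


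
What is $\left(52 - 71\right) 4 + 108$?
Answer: $32$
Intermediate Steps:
$\left(52 - 71\right) 4 + 108 = \left(-19\right) 4 + 108 = -76 + 108 = 32$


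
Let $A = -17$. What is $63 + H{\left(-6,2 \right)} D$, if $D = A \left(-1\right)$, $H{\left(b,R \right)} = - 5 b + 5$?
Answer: $658$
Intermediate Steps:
$H{\left(b,R \right)} = 5 - 5 b$
$D = 17$ ($D = \left(-17\right) \left(-1\right) = 17$)
$63 + H{\left(-6,2 \right)} D = 63 + \left(5 - -30\right) 17 = 63 + \left(5 + 30\right) 17 = 63 + 35 \cdot 17 = 63 + 595 = 658$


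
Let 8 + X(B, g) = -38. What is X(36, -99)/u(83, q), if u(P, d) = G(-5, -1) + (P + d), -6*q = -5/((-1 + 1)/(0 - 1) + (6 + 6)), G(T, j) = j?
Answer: -3312/5909 ≈ -0.56050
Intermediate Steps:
X(B, g) = -46 (X(B, g) = -8 - 38 = -46)
q = 5/72 (q = -(-5)/(6*((-1 + 1)/(0 - 1) + (6 + 6))) = -(-5)/(6*(0/(-1) + 12)) = -(-5)/(6*(0*(-1) + 12)) = -(-5)/(6*(0 + 12)) = -(-5)/(6*12) = -1/6*(-5/12) = 5/72 ≈ 0.069444)
u(P, d) = -1 + P + d (u(P, d) = -1 + (P + d) = -1 + P + d)
X(36, -99)/u(83, q) = -46/(-1 + 83 + 5/72) = -46/5909/72 = -46*72/5909 = -3312/5909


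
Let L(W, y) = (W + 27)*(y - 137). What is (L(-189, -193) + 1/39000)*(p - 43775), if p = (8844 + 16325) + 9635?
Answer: -18703996748971/39000 ≈ -4.7959e+8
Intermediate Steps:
L(W, y) = (-137 + y)*(27 + W) (L(W, y) = (27 + W)*(-137 + y) = (-137 + y)*(27 + W))
p = 34804 (p = 25169 + 9635 = 34804)
(L(-189, -193) + 1/39000)*(p - 43775) = ((-3699 - 137*(-189) + 27*(-193) - 189*(-193)) + 1/39000)*(34804 - 43775) = ((-3699 + 25893 - 5211 + 36477) + 1/39000)*(-8971) = (53460 + 1/39000)*(-8971) = (2084940001/39000)*(-8971) = -18703996748971/39000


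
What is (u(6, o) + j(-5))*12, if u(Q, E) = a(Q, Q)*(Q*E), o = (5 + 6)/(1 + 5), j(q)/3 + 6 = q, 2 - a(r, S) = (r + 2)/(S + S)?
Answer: -220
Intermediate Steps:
a(r, S) = 2 - (2 + r)/(2*S) (a(r, S) = 2 - (r + 2)/(S + S) = 2 - (2 + r)/(2*S))
j(q) = -18 + 3*q
o = 11/6 ≈ 1.8333
u(Q, E) = E*(-2 + 3*Q)/2 (u(Q, E) = ((-2 - Q + 4*Q)/(2*Q))*(Q*E) = ((-2 + 3*Q)/(2*Q))*(E*Q) = E*(-2 + 3*Q)/2)
(u(6, o) + j(-5))*12 = ((1/2)*(11/6)*(-2 + 3*6) + (-18 + 3*(-5)))*12 = ((1/2)*(11/6)*(-2 + 18) + (-18 - 15))*12 = ((1/2)*(11/6)*16 - 33)*12 = (44/3 - 33)*12 = -55/3*12 = -220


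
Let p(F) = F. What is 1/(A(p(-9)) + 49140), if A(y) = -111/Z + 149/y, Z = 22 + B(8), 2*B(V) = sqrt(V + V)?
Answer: 72/3536555 ≈ 2.0359e-5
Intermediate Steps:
B(V) = sqrt(2)*sqrt(V)/2 (B(V) = sqrt(V + V)/2 = sqrt(2*V)/2 = (sqrt(2)*sqrt(V))/2 = sqrt(2)*sqrt(V)/2)
Z = 24 (Z = 22 + sqrt(2)*sqrt(8)/2 = 22 + sqrt(2)*(2*sqrt(2))/2 = 22 + 2 = 24)
A(y) = -37/8 + 149/y (A(y) = -111/24 + 149/y = -111*1/24 + 149/y = -37/8 + 149/y)
1/(A(p(-9)) + 49140) = 1/((-37/8 + 149/(-9)) + 49140) = 1/((-37/8 + 149*(-1/9)) + 49140) = 1/((-37/8 - 149/9) + 49140) = 1/(-1525/72 + 49140) = 1/(3536555/72) = 72/3536555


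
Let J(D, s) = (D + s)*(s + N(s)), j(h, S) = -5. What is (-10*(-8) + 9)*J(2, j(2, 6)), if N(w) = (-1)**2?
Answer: 1068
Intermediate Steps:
N(w) = 1
J(D, s) = (1 + s)*(D + s) (J(D, s) = (D + s)*(s + 1) = (D + s)*(1 + s) = (1 + s)*(D + s))
(-10*(-8) + 9)*J(2, j(2, 6)) = (-10*(-8) + 9)*(2 - 5 + (-5)**2 + 2*(-5)) = (80 + 9)*(2 - 5 + 25 - 10) = 89*12 = 1068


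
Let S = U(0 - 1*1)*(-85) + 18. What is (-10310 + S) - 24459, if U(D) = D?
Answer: -34666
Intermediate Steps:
S = 103 (S = (0 - 1*1)*(-85) + 18 = (0 - 1)*(-85) + 18 = -1*(-85) + 18 = 85 + 18 = 103)
(-10310 + S) - 24459 = (-10310 + 103) - 24459 = -10207 - 24459 = -34666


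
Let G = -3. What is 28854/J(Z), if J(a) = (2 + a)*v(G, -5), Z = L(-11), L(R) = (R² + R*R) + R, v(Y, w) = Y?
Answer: -9618/233 ≈ -41.279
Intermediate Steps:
L(R) = R + 2*R² (L(R) = (R² + R²) + R = 2*R² + R = R + 2*R²)
Z = 231 (Z = -11*(1 + 2*(-11)) = -11*(1 - 22) = -11*(-21) = 231)
J(a) = -6 - 3*a (J(a) = (2 + a)*(-3) = -6 - 3*a)
28854/J(Z) = 28854/(-6 - 3*231) = 28854/(-6 - 693) = 28854/(-699) = 28854*(-1/699) = -9618/233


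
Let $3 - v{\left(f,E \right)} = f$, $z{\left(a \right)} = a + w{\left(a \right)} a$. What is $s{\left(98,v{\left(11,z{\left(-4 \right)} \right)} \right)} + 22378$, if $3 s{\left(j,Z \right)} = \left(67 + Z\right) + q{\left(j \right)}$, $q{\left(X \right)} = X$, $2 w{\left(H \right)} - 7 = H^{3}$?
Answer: $\frac{67291}{3} \approx 22430.0$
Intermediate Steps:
$w{\left(H \right)} = \frac{7}{2} + \frac{H^{3}}{2}$
$z{\left(a \right)} = a + a \left(\frac{7}{2} + \frac{a^{3}}{2}\right)$ ($z{\left(a \right)} = a + \left(\frac{7}{2} + \frac{a^{3}}{2}\right) a = a + a \left(\frac{7}{2} + \frac{a^{3}}{2}\right)$)
$v{\left(f,E \right)} = 3 - f$
$s{\left(j,Z \right)} = \frac{67}{3} + \frac{Z}{3} + \frac{j}{3}$ ($s{\left(j,Z \right)} = \frac{\left(67 + Z\right) + j}{3} = \frac{67 + Z + j}{3} = \frac{67}{3} + \frac{Z}{3} + \frac{j}{3}$)
$s{\left(98,v{\left(11,z{\left(-4 \right)} \right)} \right)} + 22378 = \left(\frac{67}{3} + \frac{3 - 11}{3} + \frac{1}{3} \cdot 98\right) + 22378 = \left(\frac{67}{3} + \frac{3 - 11}{3} + \frac{98}{3}\right) + 22378 = \left(\frac{67}{3} + \frac{1}{3} \left(-8\right) + \frac{98}{3}\right) + 22378 = \left(\frac{67}{3} - \frac{8}{3} + \frac{98}{3}\right) + 22378 = \frac{157}{3} + 22378 = \frac{67291}{3}$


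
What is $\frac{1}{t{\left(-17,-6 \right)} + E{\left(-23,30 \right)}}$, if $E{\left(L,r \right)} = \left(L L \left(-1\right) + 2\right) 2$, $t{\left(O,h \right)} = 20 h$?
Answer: $- \frac{1}{1174} \approx -0.00085179$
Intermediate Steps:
$E{\left(L,r \right)} = 4 - 2 L^{2}$ ($E{\left(L,r \right)} = \left(L^{2} \left(-1\right) + 2\right) 2 = \left(- L^{2} + 2\right) 2 = \left(2 - L^{2}\right) 2 = 4 - 2 L^{2}$)
$\frac{1}{t{\left(-17,-6 \right)} + E{\left(-23,30 \right)}} = \frac{1}{20 \left(-6\right) + \left(4 - 2 \left(-23\right)^{2}\right)} = \frac{1}{-120 + \left(4 - 1058\right)} = \frac{1}{-120 - 1054} = \frac{1}{-1174} = - \frac{1}{1174}$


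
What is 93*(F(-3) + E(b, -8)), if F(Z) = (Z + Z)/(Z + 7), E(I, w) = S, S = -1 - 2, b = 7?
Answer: -837/2 ≈ -418.50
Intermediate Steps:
S = -3
E(I, w) = -3
F(Z) = 2*Z/(7 + Z) (F(Z) = (2*Z)/(7 + Z) = 2*Z/(7 + Z))
93*(F(-3) + E(b, -8)) = 93*(2*(-3)/(7 - 3) - 3) = 93*(2*(-3)/4 - 3) = 93*(2*(-3)*(1/4) - 3) = 93*(-3/2 - 3) = 93*(-9/2) = -837/2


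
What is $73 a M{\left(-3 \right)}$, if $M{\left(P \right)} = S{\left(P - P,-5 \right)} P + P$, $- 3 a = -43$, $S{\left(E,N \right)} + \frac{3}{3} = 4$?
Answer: $-12556$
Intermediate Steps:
$S{\left(E,N \right)} = 3$ ($S{\left(E,N \right)} = -1 + 4 = 3$)
$a = \frac{43}{3}$ ($a = \left(- \frac{1}{3}\right) \left(-43\right) = \frac{43}{3} \approx 14.333$)
$M{\left(P \right)} = 4 P$ ($M{\left(P \right)} = 3 P + P = 4 P$)
$73 a M{\left(-3 \right)} = 73 \cdot \frac{43}{3} \cdot 4 \left(-3\right) = \frac{3139}{3} \left(-12\right) = -12556$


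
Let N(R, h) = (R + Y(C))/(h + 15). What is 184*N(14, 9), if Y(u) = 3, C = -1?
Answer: 391/3 ≈ 130.33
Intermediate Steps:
N(R, h) = (3 + R)/(15 + h) (N(R, h) = (R + 3)/(h + 15) = (3 + R)/(15 + h))
184*N(14, 9) = 184*((3 + 14)/(15 + 9)) = 184*(17/24) = 391/3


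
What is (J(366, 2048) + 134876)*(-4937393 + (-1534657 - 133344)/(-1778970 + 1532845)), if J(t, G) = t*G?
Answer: -97708081260306096/22375 ≈ -4.3668e+12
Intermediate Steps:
J(t, G) = G*t
(J(366, 2048) + 134876)*(-4937393 + (-1534657 - 133344)/(-1778970 + 1532845)) = (2048*366 + 134876)*(-4937393 + (-1534657 - 133344)/(-1778970 + 1532845)) = (749568 + 134876)*(-4937393 - 1668001/(-246125)) = 884444*(-4937393 - 1668001*(-1/246125)) = 884444*(-4937393 + 1668001/246125) = 884444*(-1215214184124/246125) = -97708081260306096/22375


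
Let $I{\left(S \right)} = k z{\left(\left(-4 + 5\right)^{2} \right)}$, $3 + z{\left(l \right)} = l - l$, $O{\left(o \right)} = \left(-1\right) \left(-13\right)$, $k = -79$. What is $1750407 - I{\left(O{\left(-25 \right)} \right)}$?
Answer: $1750170$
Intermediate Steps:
$O{\left(o \right)} = 13$
$z{\left(l \right)} = -3$ ($z{\left(l \right)} = -3 + \left(l - l\right) = -3 + 0 = -3$)
$I{\left(S \right)} = 237$ ($I{\left(S \right)} = \left(-79\right) \left(-3\right) = 237$)
$1750407 - I{\left(O{\left(-25 \right)} \right)} = 1750407 - 237 = 1750170$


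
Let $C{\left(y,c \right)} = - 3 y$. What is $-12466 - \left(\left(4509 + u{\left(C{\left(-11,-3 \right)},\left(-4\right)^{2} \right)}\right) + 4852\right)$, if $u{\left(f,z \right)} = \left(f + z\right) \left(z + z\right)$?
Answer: $-23395$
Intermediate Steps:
$u{\left(f,z \right)} = 2 z \left(f + z\right)$ ($u{\left(f,z \right)} = \left(f + z\right) 2 z = 2 z \left(f + z\right)$)
$-12466 - \left(\left(4509 + u{\left(C{\left(-11,-3 \right)},\left(-4\right)^{2} \right)}\right) + 4852\right) = -12466 - \left(\left(4509 + 2 \left(-4\right)^{2} \left(\left(-3\right) \left(-11\right) + \left(-4\right)^{2}\right)\right) + 4852\right) = -12466 - \left(\left(4509 + 2 \cdot 16 \left(33 + 16\right)\right) + 4852\right) = -12466 - \left(\left(4509 + 2 \cdot 16 \cdot 49\right) + 4852\right) = -12466 - \left(\left(4509 + 1568\right) + 4852\right) = -12466 - \left(6077 + 4852\right) = -12466 - 10929 = -23395$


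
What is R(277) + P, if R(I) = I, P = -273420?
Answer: -273143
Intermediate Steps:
R(277) + P = 277 - 273420 = -273143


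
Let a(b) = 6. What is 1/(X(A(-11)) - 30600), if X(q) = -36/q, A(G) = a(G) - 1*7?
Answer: -1/30564 ≈ -3.2718e-5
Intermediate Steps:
A(G) = -1 (A(G) = 6 - 1*7 = 6 - 7 = -1)
1/(X(A(-11)) - 30600) = 1/(-36/(-1) - 30600) = 1/(-36*(-1) - 30600) = 1/(36 - 30600) = 1/(-30564) = -1/30564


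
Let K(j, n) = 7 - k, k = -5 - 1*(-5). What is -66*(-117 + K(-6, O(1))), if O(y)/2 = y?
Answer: 7260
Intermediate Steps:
k = 0 (k = -5 + 5 = 0)
O(y) = 2*y
K(j, n) = 7 (K(j, n) = 7 - 1*0 = 7 + 0 = 7)
-66*(-117 + K(-6, O(1))) = -66*(-117 + 7) = -66*(-110) = 7260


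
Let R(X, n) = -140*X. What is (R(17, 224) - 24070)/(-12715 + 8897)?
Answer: 575/83 ≈ 6.9277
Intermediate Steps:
(R(17, 224) - 24070)/(-12715 + 8897) = (-140*17 - 24070)/(-12715 + 8897) = (-2380 - 24070)/(-3818) = -26450*(-1/3818) = 575/83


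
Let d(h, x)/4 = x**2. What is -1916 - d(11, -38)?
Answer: -7692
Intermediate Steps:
d(h, x) = 4*x**2
-1916 - d(11, -38) = -1916 - 4*(-38)**2 = -1916 - 4*1444 = -1916 - 1*5776 = -1916 - 5776 = -7692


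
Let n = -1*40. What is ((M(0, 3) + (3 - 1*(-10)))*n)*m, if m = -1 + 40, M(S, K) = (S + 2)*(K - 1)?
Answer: -26520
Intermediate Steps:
M(S, K) = (-1 + K)*(2 + S) (M(S, K) = (2 + S)*(-1 + K) = (-1 + K)*(2 + S))
m = 39
n = -40
((M(0, 3) + (3 - 1*(-10)))*n)*m = (((-2 - 1*0 + 2*3 + 3*0) + (3 - 1*(-10)))*(-40))*39 = (((-2 + 0 + 6 + 0) + (3 + 10))*(-40))*39 = ((4 + 13)*(-40))*39 = (17*(-40))*39 = -680*39 = -26520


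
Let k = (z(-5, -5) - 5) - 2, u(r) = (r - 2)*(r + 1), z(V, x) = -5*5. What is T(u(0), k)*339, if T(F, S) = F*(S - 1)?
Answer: 22374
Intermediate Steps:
z(V, x) = -25
u(r) = (1 + r)*(-2 + r) (u(r) = (-2 + r)*(1 + r) = (1 + r)*(-2 + r))
k = -32 (k = (-25 - 5) - 2 = -30 - 2 = -32)
T(F, S) = F*(-1 + S)
T(u(0), k)*339 = ((-2 + 0**2 - 1*0)*(-1 - 32))*339 = ((-2 + 0 + 0)*(-33))*339 = -2*(-33)*339 = 66*339 = 22374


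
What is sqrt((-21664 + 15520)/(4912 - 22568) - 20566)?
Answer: I*sqrt(100172185558)/2207 ≈ 143.41*I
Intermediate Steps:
sqrt((-21664 + 15520)/(4912 - 22568) - 20566) = sqrt(-6144/(-17656) - 20566) = sqrt(-6144*(-1/17656) - 20566) = sqrt(768/2207 - 20566) = sqrt(-45388394/2207) = I*sqrt(100172185558)/2207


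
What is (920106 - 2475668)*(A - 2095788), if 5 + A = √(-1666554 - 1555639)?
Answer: 3260135950666 - 1555562*I*√3222193 ≈ 3.2601e+12 - 2.7923e+9*I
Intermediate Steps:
A = -5 + I*√3222193 (A = -5 + √(-1666554 - 1555639) = -5 + √(-3222193) = -5 + I*√3222193 ≈ -5.0 + 1795.0*I)
(920106 - 2475668)*(A - 2095788) = (920106 - 2475668)*((-5 + I*√3222193) - 2095788) = -1555562*(-2095793 + I*√3222193) = 3260135950666 - 1555562*I*√3222193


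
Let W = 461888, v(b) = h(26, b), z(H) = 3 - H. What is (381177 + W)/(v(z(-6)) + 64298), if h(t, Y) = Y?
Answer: 843065/64307 ≈ 13.110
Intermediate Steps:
v(b) = b
(381177 + W)/(v(z(-6)) + 64298) = (381177 + 461888)/((3 - 1*(-6)) + 64298) = 843065/((3 + 6) + 64298) = 843065/(9 + 64298) = 843065/64307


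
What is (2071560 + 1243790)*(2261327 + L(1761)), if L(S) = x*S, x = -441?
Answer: 4922386344100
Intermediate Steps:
L(S) = -441*S
(2071560 + 1243790)*(2261327 + L(1761)) = (2071560 + 1243790)*(2261327 - 441*1761) = 3315350*(2261327 - 776601) = 3315350*1484726 = 4922386344100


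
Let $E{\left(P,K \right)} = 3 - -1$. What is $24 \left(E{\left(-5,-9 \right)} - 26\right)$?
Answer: $-528$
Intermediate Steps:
$E{\left(P,K \right)} = 4$ ($E{\left(P,K \right)} = 3 + 1 = 4$)
$24 \left(E{\left(-5,-9 \right)} - 26\right) = 24 \left(4 - 26\right) = 24 \left(-22\right) = -528$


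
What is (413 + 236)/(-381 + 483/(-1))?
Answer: -649/864 ≈ -0.75116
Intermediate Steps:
(413 + 236)/(-381 + 483/(-1)) = 649/(-381 + 483*(-1)) = 649/(-381 - 483) = 649/(-864) = 649*(-1/864) = -649/864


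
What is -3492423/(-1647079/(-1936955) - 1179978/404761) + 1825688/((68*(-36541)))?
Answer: 1700882027112517299412343/1005650197659833587 ≈ 1.6913e+6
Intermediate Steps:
-3492423/(-1647079/(-1936955) - 1179978/404761) + 1825688/((68*(-36541))) = -3492423/(-1647079*(-1/1936955) - 1179978*1/404761) + 1825688/(-2484788) = -3492423/(1647079/1936955 - 1179978/404761) + 1825688*(-1/2484788) = -3492423/(-1618890943871/784003842755) - 456422/621197 = -3492423*(-784003842755/1618890943871) - 456422/621197 = 2738073052525945365/1618890943871 - 456422/621197 = 1700882027112517299412343/1005650197659833587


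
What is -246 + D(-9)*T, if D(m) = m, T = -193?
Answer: 1491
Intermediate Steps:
-246 + D(-9)*T = -246 - 9*(-193) = -246 + 1737 = 1491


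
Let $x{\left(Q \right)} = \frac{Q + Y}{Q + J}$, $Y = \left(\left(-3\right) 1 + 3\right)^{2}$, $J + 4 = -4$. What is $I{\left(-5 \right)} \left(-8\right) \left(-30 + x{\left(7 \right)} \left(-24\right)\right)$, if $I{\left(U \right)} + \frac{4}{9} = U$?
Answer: $\frac{18032}{3} \approx 6010.7$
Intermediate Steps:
$I{\left(U \right)} = - \frac{4}{9} + U$
$J = -8$ ($J = -4 - 4 = -8$)
$Y = 0$ ($Y = \left(-3 + 3\right)^{2} = 0^{2} = 0$)
$x{\left(Q \right)} = \frac{Q}{-8 + Q}$ ($x{\left(Q \right)} = \frac{Q + 0}{Q - 8} = \frac{Q}{-8 + Q}$)
$I{\left(-5 \right)} \left(-8\right) \left(-30 + x{\left(7 \right)} \left(-24\right)\right) = \left(- \frac{4}{9} - 5\right) \left(-8\right) \left(-30 + \frac{7}{-8 + 7} \left(-24\right)\right) = \left(- \frac{49}{9}\right) \left(-8\right) \left(-30 + \frac{7}{-1} \left(-24\right)\right) = \frac{392 \left(-30 + 7 \left(-1\right) \left(-24\right)\right)}{9} = \frac{392 \left(-30 - -168\right)}{9} = \frac{392 \left(-30 + 168\right)}{9} = \frac{392}{9} \cdot 138 = \frac{18032}{3}$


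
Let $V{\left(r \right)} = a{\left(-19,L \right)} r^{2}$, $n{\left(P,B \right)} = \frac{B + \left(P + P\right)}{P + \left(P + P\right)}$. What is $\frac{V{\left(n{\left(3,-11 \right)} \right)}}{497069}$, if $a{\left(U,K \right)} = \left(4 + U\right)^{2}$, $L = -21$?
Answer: $\frac{625}{4473621} \approx 0.00013971$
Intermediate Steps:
$n{\left(P,B \right)} = \frac{B + 2 P}{3 P}$ ($n{\left(P,B \right)} = \frac{B + 2 P}{P + 2 P} = \frac{B + 2 P}{3 P}$)
$V{\left(r \right)} = 225 r^{2}$ ($V{\left(r \right)} = \left(4 - 19\right)^{2} r^{2} = \left(-15\right)^{2} r^{2} = 225 r^{2}$)
$\frac{V{\left(n{\left(3,-11 \right)} \right)}}{497069} = \frac{225 \left(\frac{-11 + 2 \cdot 3}{3 \cdot 3}\right)^{2}}{497069} = 225 \left(\frac{1}{3} \cdot \frac{1}{3} \left(-11 + 6\right)\right)^{2} \cdot \frac{1}{497069} = 225 \left(\frac{1}{3} \cdot \frac{1}{3} \left(-5\right)\right)^{2} \cdot \frac{1}{497069} = 225 \left(- \frac{5}{9}\right)^{2} \cdot \frac{1}{497069} = 225 \cdot \frac{25}{81} \cdot \frac{1}{497069} = \frac{625}{9} \cdot \frac{1}{497069} = \frac{625}{4473621}$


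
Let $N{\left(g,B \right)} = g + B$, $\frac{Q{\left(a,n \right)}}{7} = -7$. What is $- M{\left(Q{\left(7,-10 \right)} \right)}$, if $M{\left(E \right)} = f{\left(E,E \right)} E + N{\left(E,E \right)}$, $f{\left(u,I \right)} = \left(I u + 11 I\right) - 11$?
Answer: $90797$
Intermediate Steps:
$Q{\left(a,n \right)} = -49$ ($Q{\left(a,n \right)} = 7 \left(-7\right) = -49$)
$f{\left(u,I \right)} = -11 + 11 I + I u$ ($f{\left(u,I \right)} = \left(11 I + I u\right) - 11 = -11 + 11 I + I u$)
$N{\left(g,B \right)} = B + g$
$M{\left(E \right)} = 2 E + E \left(-11 + E^{2} + 11 E\right)$ ($M{\left(E \right)} = \left(-11 + 11 E + E E\right) E + \left(E + E\right) = \left(-11 + 11 E + E^{2}\right) E + 2 E = \left(-11 + E^{2} + 11 E\right) E + 2 E = E \left(-11 + E^{2} + 11 E\right) + 2 E = 2 E + E \left(-11 + E^{2} + 11 E\right)$)
$- M{\left(Q{\left(7,-10 \right)} \right)} = - \left(-49\right) \left(-9 + \left(-49\right)^{2} + 11 \left(-49\right)\right) = - \left(-49\right) \left(-9 + 2401 - 539\right) = - \left(-49\right) 1853 = \left(-1\right) \left(-90797\right) = 90797$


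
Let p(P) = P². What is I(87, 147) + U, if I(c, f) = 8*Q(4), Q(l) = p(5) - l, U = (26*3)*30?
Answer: 2508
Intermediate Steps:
U = 2340 (U = 78*30 = 2340)
Q(l) = 25 - l (Q(l) = 5² - l = 25 - l)
I(c, f) = 168 (I(c, f) = 8*(25 - 1*4) = 8*(25 - 4) = 8*21 = 168)
I(87, 147) + U = 168 + 2340 = 2508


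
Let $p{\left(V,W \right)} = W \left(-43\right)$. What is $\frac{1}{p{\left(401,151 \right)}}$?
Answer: $- \frac{1}{6493} \approx -0.00015401$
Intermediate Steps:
$p{\left(V,W \right)} = - 43 W$
$\frac{1}{p{\left(401,151 \right)}} = \frac{1}{\left(-43\right) 151} = \frac{1}{-6493} = - \frac{1}{6493}$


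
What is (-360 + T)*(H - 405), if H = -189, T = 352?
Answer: 4752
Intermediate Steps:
(-360 + T)*(H - 405) = (-360 + 352)*(-189 - 405) = -8*(-594) = 4752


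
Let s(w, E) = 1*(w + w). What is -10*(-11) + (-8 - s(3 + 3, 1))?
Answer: 90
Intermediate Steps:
s(w, E) = 2*w (s(w, E) = 1*(2*w) = 2*w)
-10*(-11) + (-8 - s(3 + 3, 1)) = -10*(-11) + (-8 - 2*(3 + 3)) = 110 + (-8 - 2*6) = 110 + (-8 - 1*12) = 110 + (-8 - 12) = 110 - 20 = 90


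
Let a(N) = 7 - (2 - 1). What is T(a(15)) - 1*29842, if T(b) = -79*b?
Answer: -30316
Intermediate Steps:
a(N) = 6 (a(N) = 7 - 1*1 = 7 - 1 = 6)
T(a(15)) - 1*29842 = -79*6 - 1*29842 = -474 - 29842 = -30316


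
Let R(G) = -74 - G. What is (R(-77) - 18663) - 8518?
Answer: -27178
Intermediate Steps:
(R(-77) - 18663) - 8518 = ((-74 - 1*(-77)) - 18663) - 8518 = ((-74 + 77) - 18663) - 8518 = (3 - 18663) - 8518 = -18660 - 8518 = -27178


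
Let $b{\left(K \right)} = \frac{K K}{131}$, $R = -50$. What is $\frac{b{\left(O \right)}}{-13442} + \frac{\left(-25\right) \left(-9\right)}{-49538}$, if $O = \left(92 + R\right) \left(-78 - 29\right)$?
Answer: $- \frac{10647525897}{927995354} \approx -11.474$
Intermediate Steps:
$O = -4494$ ($O = \left(92 - 50\right) \left(-78 - 29\right) = 42 \left(-107\right) = -4494$)
$b{\left(K \right)} = \frac{K^{2}}{131}$ ($b{\left(K \right)} = K^{2} \cdot \frac{1}{131} = \frac{K^{2}}{131}$)
$\frac{b{\left(O \right)}}{-13442} + \frac{\left(-25\right) \left(-9\right)}{-49538} = \frac{\frac{1}{131} \left(-4494\right)^{2}}{-13442} + \frac{\left(-25\right) \left(-9\right)}{-49538} = \frac{1}{131} \cdot 20196036 \left(- \frac{1}{13442}\right) + 225 \left(- \frac{1}{49538}\right) = \frac{20196036}{131} \left(- \frac{1}{13442}\right) - \frac{225}{49538} = - \frac{10098018}{880451} - \frac{225}{49538} = - \frac{10647525897}{927995354}$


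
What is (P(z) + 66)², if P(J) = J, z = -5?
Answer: 3721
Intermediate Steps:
(P(z) + 66)² = (-5 + 66)² = 61² = 3721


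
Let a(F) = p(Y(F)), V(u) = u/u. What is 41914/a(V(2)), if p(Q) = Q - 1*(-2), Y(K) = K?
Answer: 41914/3 ≈ 13971.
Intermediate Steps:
p(Q) = 2 + Q (p(Q) = Q + 2 = 2 + Q)
V(u) = 1
a(F) = 2 + F
41914/a(V(2)) = 41914/(2 + 1) = 41914/3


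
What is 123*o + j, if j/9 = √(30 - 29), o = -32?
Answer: -3927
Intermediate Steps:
j = 9 (j = 9*√(30 - 29) = 9*√1 = 9*1 = 9)
123*o + j = 123*(-32) + 9 = -3936 + 9 = -3927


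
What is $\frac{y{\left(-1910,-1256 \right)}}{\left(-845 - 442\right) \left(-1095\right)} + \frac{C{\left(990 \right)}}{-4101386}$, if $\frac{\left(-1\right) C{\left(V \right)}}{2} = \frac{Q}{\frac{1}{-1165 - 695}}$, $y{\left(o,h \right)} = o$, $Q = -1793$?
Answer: $\frac{939190753214}{577993974129} \approx 1.6249$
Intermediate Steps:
$C{\left(V \right)} = -6669960$ ($C{\left(V \right)} = - 2 \left(- \frac{1793}{\frac{1}{-1165 - 695}}\right) = - 2 \left(- \frac{1793}{\frac{1}{-1860}}\right) = - 2 \left(- \frac{1793}{- \frac{1}{1860}}\right) = - 2 \left(\left(-1793\right) \left(-1860\right)\right) = \left(-2\right) 3334980 = -6669960$)
$\frac{y{\left(-1910,-1256 \right)}}{\left(-845 - 442\right) \left(-1095\right)} + \frac{C{\left(990 \right)}}{-4101386} = - \frac{1910}{\left(-845 - 442\right) \left(-1095\right)} - \frac{6669960}{-4101386} = - \frac{1910}{\left(-1287\right) \left(-1095\right)} - - \frac{3334980}{2050693} = - \frac{1910}{1409265} + \frac{3334980}{2050693} = \left(-1910\right) \frac{1}{1409265} + \frac{3334980}{2050693} = - \frac{382}{281853} + \frac{3334980}{2050693} = \frac{939190753214}{577993974129}$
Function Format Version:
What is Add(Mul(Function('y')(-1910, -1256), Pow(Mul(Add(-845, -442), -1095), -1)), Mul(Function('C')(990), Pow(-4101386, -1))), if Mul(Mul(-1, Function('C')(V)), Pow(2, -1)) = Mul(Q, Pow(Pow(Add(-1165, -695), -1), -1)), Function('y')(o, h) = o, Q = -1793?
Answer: Rational(939190753214, 577993974129) ≈ 1.6249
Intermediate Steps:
Function('C')(V) = -6669960 (Function('C')(V) = Mul(-2, Mul(-1793, Pow(Pow(Add(-1165, -695), -1), -1))) = Mul(-2, Mul(-1793, Pow(Pow(-1860, -1), -1))) = Mul(-2, Mul(-1793, Pow(Rational(-1, 1860), -1))) = Mul(-2, Mul(-1793, -1860)) = Mul(-2, 3334980) = -6669960)
Add(Mul(Function('y')(-1910, -1256), Pow(Mul(Add(-845, -442), -1095), -1)), Mul(Function('C')(990), Pow(-4101386, -1))) = Add(Mul(-1910, Pow(Mul(Add(-845, -442), -1095), -1)), Mul(-6669960, Pow(-4101386, -1))) = Add(Mul(-1910, Pow(Mul(-1287, -1095), -1)), Mul(-6669960, Rational(-1, 4101386))) = Add(Mul(-1910, Pow(1409265, -1)), Rational(3334980, 2050693)) = Add(Mul(-1910, Rational(1, 1409265)), Rational(3334980, 2050693)) = Add(Rational(-382, 281853), Rational(3334980, 2050693)) = Rational(939190753214, 577993974129)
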